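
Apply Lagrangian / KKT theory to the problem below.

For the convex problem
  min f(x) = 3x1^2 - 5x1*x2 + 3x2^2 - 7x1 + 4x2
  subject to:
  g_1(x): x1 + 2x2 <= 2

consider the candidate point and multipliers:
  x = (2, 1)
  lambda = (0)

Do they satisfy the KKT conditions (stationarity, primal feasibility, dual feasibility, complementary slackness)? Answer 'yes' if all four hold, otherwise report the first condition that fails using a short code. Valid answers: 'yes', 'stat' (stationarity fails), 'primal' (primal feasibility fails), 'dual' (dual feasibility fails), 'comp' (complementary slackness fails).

Gradient of f: grad f(x) = Q x + c = (0, 0)
Constraint values g_i(x) = a_i^T x - b_i:
  g_1((2, 1)) = 2
Stationarity residual: grad f(x) + sum_i lambda_i a_i = (0, 0)
  -> stationarity OK
Primal feasibility (all g_i <= 0): FAILS
Dual feasibility (all lambda_i >= 0): OK
Complementary slackness (lambda_i * g_i(x) = 0 for all i): OK

Verdict: the first failing condition is primal_feasibility -> primal.

primal


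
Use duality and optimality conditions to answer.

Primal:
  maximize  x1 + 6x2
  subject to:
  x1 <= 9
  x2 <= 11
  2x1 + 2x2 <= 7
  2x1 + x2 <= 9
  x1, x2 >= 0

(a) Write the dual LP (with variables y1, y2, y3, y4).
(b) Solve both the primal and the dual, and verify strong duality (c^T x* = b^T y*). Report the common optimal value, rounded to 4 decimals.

The standard primal-dual pair for 'max c^T x s.t. A x <= b, x >= 0' is:
  Dual:  min b^T y  s.t.  A^T y >= c,  y >= 0.

So the dual LP is:
  minimize  9y1 + 11y2 + 7y3 + 9y4
  subject to:
    y1 + 2y3 + 2y4 >= 1
    y2 + 2y3 + y4 >= 6
    y1, y2, y3, y4 >= 0

Solving the primal: x* = (0, 3.5).
  primal value c^T x* = 21.
Solving the dual: y* = (0, 0, 3, 0).
  dual value b^T y* = 21.
Strong duality: c^T x* = b^T y*. Confirmed.

21


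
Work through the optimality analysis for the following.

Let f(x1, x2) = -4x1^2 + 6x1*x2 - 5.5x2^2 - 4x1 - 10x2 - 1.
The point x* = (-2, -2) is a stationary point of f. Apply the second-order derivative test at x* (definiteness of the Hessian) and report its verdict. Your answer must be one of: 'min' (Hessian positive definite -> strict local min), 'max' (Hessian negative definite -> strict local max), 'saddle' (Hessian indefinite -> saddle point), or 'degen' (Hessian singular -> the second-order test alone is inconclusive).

Compute the Hessian H = grad^2 f:
  H = [[-8, 6], [6, -11]]
Verify stationarity: grad f(x*) = H x* + g = (0, 0).
Eigenvalues of H: -15.6847, -3.3153.
Both eigenvalues < 0, so H is negative definite -> x* is a strict local max.

max


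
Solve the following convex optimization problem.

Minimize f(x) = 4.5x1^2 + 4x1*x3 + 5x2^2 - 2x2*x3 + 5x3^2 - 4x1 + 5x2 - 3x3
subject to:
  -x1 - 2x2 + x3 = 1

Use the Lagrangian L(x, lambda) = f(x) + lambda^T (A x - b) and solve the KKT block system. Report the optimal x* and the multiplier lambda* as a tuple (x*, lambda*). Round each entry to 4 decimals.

Form the Lagrangian:
  L(x, lambda) = (1/2) x^T Q x + c^T x + lambda^T (A x - b)
Stationarity (grad_x L = 0): Q x + c + A^T lambda = 0.
Primal feasibility: A x = b.

This gives the KKT block system:
  [ Q   A^T ] [ x     ]   [-c ]
  [ A    0  ] [ lambda ] = [ b ]

Solving the linear system:
  x*      = (0.3231, -0.6048, 0.1135)
  lambda* = (-0.6376)
  f(x*)   = -2.0098

x* = (0.3231, -0.6048, 0.1135), lambda* = (-0.6376)


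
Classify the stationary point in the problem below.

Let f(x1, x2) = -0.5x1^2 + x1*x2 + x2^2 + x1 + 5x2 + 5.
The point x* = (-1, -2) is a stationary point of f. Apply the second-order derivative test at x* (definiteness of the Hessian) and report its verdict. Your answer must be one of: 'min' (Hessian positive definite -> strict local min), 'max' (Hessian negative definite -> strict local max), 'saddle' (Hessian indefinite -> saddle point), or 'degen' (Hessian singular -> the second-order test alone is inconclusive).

Compute the Hessian H = grad^2 f:
  H = [[-1, 1], [1, 2]]
Verify stationarity: grad f(x*) = H x* + g = (0, 0).
Eigenvalues of H: -1.3028, 2.3028.
Eigenvalues have mixed signs, so H is indefinite -> x* is a saddle point.

saddle


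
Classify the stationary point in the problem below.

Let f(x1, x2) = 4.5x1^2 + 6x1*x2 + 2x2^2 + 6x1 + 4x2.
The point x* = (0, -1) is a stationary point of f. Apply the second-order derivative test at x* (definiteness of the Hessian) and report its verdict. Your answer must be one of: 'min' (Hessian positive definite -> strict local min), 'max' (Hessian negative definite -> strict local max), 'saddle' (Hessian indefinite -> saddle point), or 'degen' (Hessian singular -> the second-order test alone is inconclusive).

Compute the Hessian H = grad^2 f:
  H = [[9, 6], [6, 4]]
Verify stationarity: grad f(x*) = H x* + g = (0, 0).
Eigenvalues of H: 0, 13.
H has a zero eigenvalue (singular; positive semidefinite but not definite), so H is neither positive definite, negative definite, nor indefinite. The second-order test alone is inconclusive -> degen.
(Indeed, f is constant along the null direction of H through x*, so x* is not a strict local extremum.)

degen


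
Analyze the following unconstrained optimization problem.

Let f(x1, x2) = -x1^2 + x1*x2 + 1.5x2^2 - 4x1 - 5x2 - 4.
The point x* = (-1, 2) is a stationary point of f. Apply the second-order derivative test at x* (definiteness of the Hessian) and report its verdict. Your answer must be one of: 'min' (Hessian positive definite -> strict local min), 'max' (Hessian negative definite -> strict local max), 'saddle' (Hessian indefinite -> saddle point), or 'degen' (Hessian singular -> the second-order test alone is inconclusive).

Compute the Hessian H = grad^2 f:
  H = [[-2, 1], [1, 3]]
Verify stationarity: grad f(x*) = H x* + g = (0, 0).
Eigenvalues of H: -2.1926, 3.1926.
Eigenvalues have mixed signs, so H is indefinite -> x* is a saddle point.

saddle


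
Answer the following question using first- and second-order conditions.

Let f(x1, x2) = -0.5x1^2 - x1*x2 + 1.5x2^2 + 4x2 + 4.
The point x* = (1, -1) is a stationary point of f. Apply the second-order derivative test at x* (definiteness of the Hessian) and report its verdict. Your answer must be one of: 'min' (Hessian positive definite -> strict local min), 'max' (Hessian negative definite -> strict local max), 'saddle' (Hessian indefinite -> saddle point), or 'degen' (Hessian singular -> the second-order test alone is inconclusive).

Compute the Hessian H = grad^2 f:
  H = [[-1, -1], [-1, 3]]
Verify stationarity: grad f(x*) = H x* + g = (0, 0).
Eigenvalues of H: -1.2361, 3.2361.
Eigenvalues have mixed signs, so H is indefinite -> x* is a saddle point.

saddle


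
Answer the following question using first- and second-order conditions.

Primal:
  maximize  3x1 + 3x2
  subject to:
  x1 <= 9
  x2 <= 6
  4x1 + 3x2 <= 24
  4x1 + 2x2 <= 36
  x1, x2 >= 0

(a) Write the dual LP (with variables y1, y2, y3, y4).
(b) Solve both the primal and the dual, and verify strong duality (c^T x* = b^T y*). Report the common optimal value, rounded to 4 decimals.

The standard primal-dual pair for 'max c^T x s.t. A x <= b, x >= 0' is:
  Dual:  min b^T y  s.t.  A^T y >= c,  y >= 0.

So the dual LP is:
  minimize  9y1 + 6y2 + 24y3 + 36y4
  subject to:
    y1 + 4y3 + 4y4 >= 3
    y2 + 3y3 + 2y4 >= 3
    y1, y2, y3, y4 >= 0

Solving the primal: x* = (1.5, 6).
  primal value c^T x* = 22.5.
Solving the dual: y* = (0, 0.75, 0.75, 0).
  dual value b^T y* = 22.5.
Strong duality: c^T x* = b^T y*. Confirmed.

22.5


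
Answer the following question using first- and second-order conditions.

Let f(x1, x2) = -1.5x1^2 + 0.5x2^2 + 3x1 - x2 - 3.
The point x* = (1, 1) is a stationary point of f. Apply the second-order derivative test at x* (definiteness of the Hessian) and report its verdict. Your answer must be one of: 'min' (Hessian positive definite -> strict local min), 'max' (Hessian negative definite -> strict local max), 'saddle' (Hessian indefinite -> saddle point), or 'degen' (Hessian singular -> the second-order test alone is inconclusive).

Compute the Hessian H = grad^2 f:
  H = [[-3, 0], [0, 1]]
Verify stationarity: grad f(x*) = H x* + g = (0, 0).
Eigenvalues of H: -3, 1.
Eigenvalues have mixed signs, so H is indefinite -> x* is a saddle point.

saddle


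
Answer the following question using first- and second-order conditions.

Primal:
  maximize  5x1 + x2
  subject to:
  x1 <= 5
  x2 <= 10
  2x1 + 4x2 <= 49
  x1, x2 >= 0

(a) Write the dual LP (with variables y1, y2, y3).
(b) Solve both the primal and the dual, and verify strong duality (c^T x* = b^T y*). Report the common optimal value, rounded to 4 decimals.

The standard primal-dual pair for 'max c^T x s.t. A x <= b, x >= 0' is:
  Dual:  min b^T y  s.t.  A^T y >= c,  y >= 0.

So the dual LP is:
  minimize  5y1 + 10y2 + 49y3
  subject to:
    y1 + 2y3 >= 5
    y2 + 4y3 >= 1
    y1, y2, y3 >= 0

Solving the primal: x* = (5, 9.75).
  primal value c^T x* = 34.75.
Solving the dual: y* = (4.5, 0, 0.25).
  dual value b^T y* = 34.75.
Strong duality: c^T x* = b^T y*. Confirmed.

34.75


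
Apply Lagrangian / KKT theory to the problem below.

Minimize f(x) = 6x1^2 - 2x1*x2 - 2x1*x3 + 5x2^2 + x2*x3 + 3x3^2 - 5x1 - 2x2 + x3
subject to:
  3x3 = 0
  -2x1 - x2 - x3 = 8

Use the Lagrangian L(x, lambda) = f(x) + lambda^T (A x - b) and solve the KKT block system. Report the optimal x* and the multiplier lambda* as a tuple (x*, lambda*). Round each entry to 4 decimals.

Form the Lagrangian:
  L(x, lambda) = (1/2) x^T Q x + c^T x + lambda^T (A x - b)
Stationarity (grad_x L = 0): Q x + c + A^T lambda = 0.
Primal feasibility: A x = b.

This gives the KKT block system:
  [ Q   A^T ] [ x     ]   [-c ]
  [ A    0  ] [ lambda ] = [ b ]

Solving the linear system:
  x*      = (-2.9167, -2.1667, 0)
  lambda* = (-7.5, -17.8333)
  f(x*)   = 80.7917

x* = (-2.9167, -2.1667, 0), lambda* = (-7.5, -17.8333)


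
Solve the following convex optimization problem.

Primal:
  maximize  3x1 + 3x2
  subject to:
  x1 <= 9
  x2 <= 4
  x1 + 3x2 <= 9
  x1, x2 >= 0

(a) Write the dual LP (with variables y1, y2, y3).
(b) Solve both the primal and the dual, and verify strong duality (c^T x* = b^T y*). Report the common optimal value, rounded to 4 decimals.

The standard primal-dual pair for 'max c^T x s.t. A x <= b, x >= 0' is:
  Dual:  min b^T y  s.t.  A^T y >= c,  y >= 0.

So the dual LP is:
  minimize  9y1 + 4y2 + 9y3
  subject to:
    y1 + y3 >= 3
    y2 + 3y3 >= 3
    y1, y2, y3 >= 0

Solving the primal: x* = (9, 0).
  primal value c^T x* = 27.
Solving the dual: y* = (2, 0, 1).
  dual value b^T y* = 27.
Strong duality: c^T x* = b^T y*. Confirmed.

27


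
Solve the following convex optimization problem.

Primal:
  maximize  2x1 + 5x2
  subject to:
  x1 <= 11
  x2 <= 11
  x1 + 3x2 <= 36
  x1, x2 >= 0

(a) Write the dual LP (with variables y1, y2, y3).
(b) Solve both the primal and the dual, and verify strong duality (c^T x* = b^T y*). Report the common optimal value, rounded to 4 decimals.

The standard primal-dual pair for 'max c^T x s.t. A x <= b, x >= 0' is:
  Dual:  min b^T y  s.t.  A^T y >= c,  y >= 0.

So the dual LP is:
  minimize  11y1 + 11y2 + 36y3
  subject to:
    y1 + y3 >= 2
    y2 + 3y3 >= 5
    y1, y2, y3 >= 0

Solving the primal: x* = (11, 8.3333).
  primal value c^T x* = 63.6667.
Solving the dual: y* = (0.3333, 0, 1.6667).
  dual value b^T y* = 63.6667.
Strong duality: c^T x* = b^T y*. Confirmed.

63.6667


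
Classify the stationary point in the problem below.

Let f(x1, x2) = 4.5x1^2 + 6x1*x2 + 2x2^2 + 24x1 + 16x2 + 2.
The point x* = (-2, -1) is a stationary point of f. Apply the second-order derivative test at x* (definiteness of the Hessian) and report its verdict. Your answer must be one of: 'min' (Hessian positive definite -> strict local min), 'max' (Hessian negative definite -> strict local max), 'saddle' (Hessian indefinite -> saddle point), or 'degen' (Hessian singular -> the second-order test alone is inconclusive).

Compute the Hessian H = grad^2 f:
  H = [[9, 6], [6, 4]]
Verify stationarity: grad f(x*) = H x* + g = (0, 0).
Eigenvalues of H: 0, 13.
H has a zero eigenvalue (singular; positive semidefinite but not definite), so H is neither positive definite, negative definite, nor indefinite. The second-order test alone is inconclusive -> degen.
(Indeed, f is constant along the null direction of H through x*, so x* is not a strict local extremum.)

degen


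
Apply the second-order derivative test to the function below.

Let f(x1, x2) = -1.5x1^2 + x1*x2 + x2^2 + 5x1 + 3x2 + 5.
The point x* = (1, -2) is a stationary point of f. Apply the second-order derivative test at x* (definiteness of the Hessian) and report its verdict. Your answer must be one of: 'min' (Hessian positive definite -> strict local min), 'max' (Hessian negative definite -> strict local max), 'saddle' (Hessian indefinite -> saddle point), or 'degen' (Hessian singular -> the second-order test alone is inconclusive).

Compute the Hessian H = grad^2 f:
  H = [[-3, 1], [1, 2]]
Verify stationarity: grad f(x*) = H x* + g = (0, 0).
Eigenvalues of H: -3.1926, 2.1926.
Eigenvalues have mixed signs, so H is indefinite -> x* is a saddle point.

saddle


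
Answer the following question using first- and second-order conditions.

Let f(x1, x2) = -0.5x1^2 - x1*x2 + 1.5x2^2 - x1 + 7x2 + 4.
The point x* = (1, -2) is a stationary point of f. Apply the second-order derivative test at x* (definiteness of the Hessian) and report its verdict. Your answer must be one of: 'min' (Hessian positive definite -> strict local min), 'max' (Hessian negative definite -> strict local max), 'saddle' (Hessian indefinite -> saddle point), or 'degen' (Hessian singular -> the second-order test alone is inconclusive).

Compute the Hessian H = grad^2 f:
  H = [[-1, -1], [-1, 3]]
Verify stationarity: grad f(x*) = H x* + g = (0, 0).
Eigenvalues of H: -1.2361, 3.2361.
Eigenvalues have mixed signs, so H is indefinite -> x* is a saddle point.

saddle


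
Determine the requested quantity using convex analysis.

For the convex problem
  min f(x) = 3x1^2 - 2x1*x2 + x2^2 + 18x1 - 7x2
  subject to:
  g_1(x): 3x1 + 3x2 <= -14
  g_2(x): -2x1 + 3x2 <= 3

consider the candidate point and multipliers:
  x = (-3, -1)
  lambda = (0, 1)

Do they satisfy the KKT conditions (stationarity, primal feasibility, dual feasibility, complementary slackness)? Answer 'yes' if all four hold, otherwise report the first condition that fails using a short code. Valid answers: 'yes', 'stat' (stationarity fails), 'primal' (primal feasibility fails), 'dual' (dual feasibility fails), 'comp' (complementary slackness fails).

Gradient of f: grad f(x) = Q x + c = (2, -3)
Constraint values g_i(x) = a_i^T x - b_i:
  g_1((-3, -1)) = 2
  g_2((-3, -1)) = 0
Stationarity residual: grad f(x) + sum_i lambda_i a_i = (0, 0)
  -> stationarity OK
Primal feasibility (all g_i <= 0): FAILS
Dual feasibility (all lambda_i >= 0): OK
Complementary slackness (lambda_i * g_i(x) = 0 for all i): OK

Verdict: the first failing condition is primal_feasibility -> primal.

primal


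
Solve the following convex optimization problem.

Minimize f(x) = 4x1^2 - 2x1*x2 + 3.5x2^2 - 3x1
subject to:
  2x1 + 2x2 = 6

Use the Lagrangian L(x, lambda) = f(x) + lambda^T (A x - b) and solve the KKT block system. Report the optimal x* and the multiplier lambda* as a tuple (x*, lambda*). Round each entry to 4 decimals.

Form the Lagrangian:
  L(x, lambda) = (1/2) x^T Q x + c^T x + lambda^T (A x - b)
Stationarity (grad_x L = 0): Q x + c + A^T lambda = 0.
Primal feasibility: A x = b.

This gives the KKT block system:
  [ Q   A^T ] [ x     ]   [-c ]
  [ A    0  ] [ lambda ] = [ b ]

Solving the linear system:
  x*      = (1.5789, 1.4211)
  lambda* = (-3.3947)
  f(x*)   = 7.8158

x* = (1.5789, 1.4211), lambda* = (-3.3947)


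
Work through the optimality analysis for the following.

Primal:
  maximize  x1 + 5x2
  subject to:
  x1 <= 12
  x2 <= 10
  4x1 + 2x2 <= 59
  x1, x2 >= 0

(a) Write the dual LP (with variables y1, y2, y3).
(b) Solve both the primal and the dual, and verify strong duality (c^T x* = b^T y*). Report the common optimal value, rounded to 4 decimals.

The standard primal-dual pair for 'max c^T x s.t. A x <= b, x >= 0' is:
  Dual:  min b^T y  s.t.  A^T y >= c,  y >= 0.

So the dual LP is:
  minimize  12y1 + 10y2 + 59y3
  subject to:
    y1 + 4y3 >= 1
    y2 + 2y3 >= 5
    y1, y2, y3 >= 0

Solving the primal: x* = (9.75, 10).
  primal value c^T x* = 59.75.
Solving the dual: y* = (0, 4.5, 0.25).
  dual value b^T y* = 59.75.
Strong duality: c^T x* = b^T y*. Confirmed.

59.75


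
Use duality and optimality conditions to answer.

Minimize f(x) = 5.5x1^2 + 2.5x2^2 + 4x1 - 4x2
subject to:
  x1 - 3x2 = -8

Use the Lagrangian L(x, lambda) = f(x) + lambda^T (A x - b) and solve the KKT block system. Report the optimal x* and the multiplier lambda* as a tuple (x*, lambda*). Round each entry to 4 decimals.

Form the Lagrangian:
  L(x, lambda) = (1/2) x^T Q x + c^T x + lambda^T (A x - b)
Stationarity (grad_x L = 0): Q x + c + A^T lambda = 0.
Primal feasibility: A x = b.

This gives the KKT block system:
  [ Q   A^T ] [ x     ]   [-c ]
  [ A    0  ] [ lambda ] = [ b ]

Solving the linear system:
  x*      = (-0.6154, 2.4615)
  lambda* = (2.7692)
  f(x*)   = 4.9231

x* = (-0.6154, 2.4615), lambda* = (2.7692)


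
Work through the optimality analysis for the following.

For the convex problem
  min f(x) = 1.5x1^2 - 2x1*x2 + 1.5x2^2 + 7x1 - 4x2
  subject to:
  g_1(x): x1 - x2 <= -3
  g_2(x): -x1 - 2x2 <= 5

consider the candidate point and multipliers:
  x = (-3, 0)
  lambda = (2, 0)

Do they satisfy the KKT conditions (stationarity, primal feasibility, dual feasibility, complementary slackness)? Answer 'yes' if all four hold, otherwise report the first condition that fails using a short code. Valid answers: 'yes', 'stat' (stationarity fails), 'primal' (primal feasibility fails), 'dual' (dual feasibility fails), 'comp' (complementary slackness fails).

Gradient of f: grad f(x) = Q x + c = (-2, 2)
Constraint values g_i(x) = a_i^T x - b_i:
  g_1((-3, 0)) = 0
  g_2((-3, 0)) = -2
Stationarity residual: grad f(x) + sum_i lambda_i a_i = (0, 0)
  -> stationarity OK
Primal feasibility (all g_i <= 0): OK
Dual feasibility (all lambda_i >= 0): OK
Complementary slackness (lambda_i * g_i(x) = 0 for all i): OK

Verdict: yes, KKT holds.

yes


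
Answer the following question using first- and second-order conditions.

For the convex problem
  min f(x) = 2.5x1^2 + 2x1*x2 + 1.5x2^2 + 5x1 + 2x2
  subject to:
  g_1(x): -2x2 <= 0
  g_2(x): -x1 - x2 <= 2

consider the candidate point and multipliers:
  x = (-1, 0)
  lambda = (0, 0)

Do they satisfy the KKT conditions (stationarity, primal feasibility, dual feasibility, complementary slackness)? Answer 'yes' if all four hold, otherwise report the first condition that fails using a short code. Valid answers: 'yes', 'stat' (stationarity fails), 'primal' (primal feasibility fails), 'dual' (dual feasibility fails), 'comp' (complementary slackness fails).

Gradient of f: grad f(x) = Q x + c = (0, 0)
Constraint values g_i(x) = a_i^T x - b_i:
  g_1((-1, 0)) = 0
  g_2((-1, 0)) = -1
Stationarity residual: grad f(x) + sum_i lambda_i a_i = (0, 0)
  -> stationarity OK
Primal feasibility (all g_i <= 0): OK
Dual feasibility (all lambda_i >= 0): OK
Complementary slackness (lambda_i * g_i(x) = 0 for all i): OK

Verdict: yes, KKT holds.

yes


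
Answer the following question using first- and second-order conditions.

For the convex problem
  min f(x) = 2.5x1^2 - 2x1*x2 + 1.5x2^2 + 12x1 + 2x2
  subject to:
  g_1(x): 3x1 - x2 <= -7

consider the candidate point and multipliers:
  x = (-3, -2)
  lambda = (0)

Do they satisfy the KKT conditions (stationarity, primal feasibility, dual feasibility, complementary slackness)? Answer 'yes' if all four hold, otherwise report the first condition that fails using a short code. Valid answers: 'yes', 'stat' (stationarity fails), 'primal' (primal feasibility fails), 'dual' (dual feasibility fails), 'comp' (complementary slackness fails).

Gradient of f: grad f(x) = Q x + c = (1, 2)
Constraint values g_i(x) = a_i^T x - b_i:
  g_1((-3, -2)) = 0
Stationarity residual: grad f(x) + sum_i lambda_i a_i = (1, 2)
  -> stationarity FAILS
Primal feasibility (all g_i <= 0): OK
Dual feasibility (all lambda_i >= 0): OK
Complementary slackness (lambda_i * g_i(x) = 0 for all i): OK

Verdict: the first failing condition is stationarity -> stat.

stat


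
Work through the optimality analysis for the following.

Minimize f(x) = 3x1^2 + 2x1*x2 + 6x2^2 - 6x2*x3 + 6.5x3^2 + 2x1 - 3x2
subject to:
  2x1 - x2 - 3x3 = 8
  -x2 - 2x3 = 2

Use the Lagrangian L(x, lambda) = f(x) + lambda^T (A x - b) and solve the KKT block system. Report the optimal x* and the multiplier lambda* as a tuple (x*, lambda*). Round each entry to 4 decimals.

Form the Lagrangian:
  L(x, lambda) = (1/2) x^T Q x + c^T x + lambda^T (A x - b)
Stationarity (grad_x L = 0): Q x + c + A^T lambda = 0.
Primal feasibility: A x = b.

This gives the KKT block system:
  [ Q   A^T ] [ x     ]   [-c ]
  [ A    0  ] [ lambda ] = [ b ]

Solving the linear system:
  x*      = (2.6242, -0.497, -0.7515)
  lambda* = (-8.3758, 9.1697)
  f(x*)   = 27.703

x* = (2.6242, -0.497, -0.7515), lambda* = (-8.3758, 9.1697)


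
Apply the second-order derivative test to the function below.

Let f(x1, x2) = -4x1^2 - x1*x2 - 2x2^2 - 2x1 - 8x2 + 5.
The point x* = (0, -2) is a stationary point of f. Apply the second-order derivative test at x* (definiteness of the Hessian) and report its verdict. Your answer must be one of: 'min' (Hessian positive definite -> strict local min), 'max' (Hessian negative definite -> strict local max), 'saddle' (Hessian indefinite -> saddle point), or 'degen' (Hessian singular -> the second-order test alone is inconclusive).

Compute the Hessian H = grad^2 f:
  H = [[-8, -1], [-1, -4]]
Verify stationarity: grad f(x*) = H x* + g = (0, 0).
Eigenvalues of H: -8.2361, -3.7639.
Both eigenvalues < 0, so H is negative definite -> x* is a strict local max.

max


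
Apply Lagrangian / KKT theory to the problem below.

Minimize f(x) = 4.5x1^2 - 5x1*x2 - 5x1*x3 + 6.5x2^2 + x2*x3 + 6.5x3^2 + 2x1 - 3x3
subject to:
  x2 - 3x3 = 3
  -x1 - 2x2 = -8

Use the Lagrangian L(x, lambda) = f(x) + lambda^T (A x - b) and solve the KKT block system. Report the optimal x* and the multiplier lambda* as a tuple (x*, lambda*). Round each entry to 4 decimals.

Form the Lagrangian:
  L(x, lambda) = (1/2) x^T Q x + c^T x + lambda^T (A x - b)
Stationarity (grad_x L = 0): Q x + c + A^T lambda = 0.
Primal feasibility: A x = b.

This gives the KKT block system:
  [ Q   A^T ] [ x     ]   [-c ]
  [ A    0  ] [ lambda ] = [ b ]

Solving the linear system:
  x*      = (2.4029, 2.7986, -0.0671)
  lambda* = (-4.3629, 9.9686)
  f(x*)   = 48.9221

x* = (2.4029, 2.7986, -0.0671), lambda* = (-4.3629, 9.9686)


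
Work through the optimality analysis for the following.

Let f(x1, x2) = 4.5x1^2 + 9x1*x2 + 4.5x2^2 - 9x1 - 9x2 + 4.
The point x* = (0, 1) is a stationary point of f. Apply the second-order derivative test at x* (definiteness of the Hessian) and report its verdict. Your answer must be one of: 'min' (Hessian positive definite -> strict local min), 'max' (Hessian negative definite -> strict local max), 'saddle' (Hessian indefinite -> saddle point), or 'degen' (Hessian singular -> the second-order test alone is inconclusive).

Compute the Hessian H = grad^2 f:
  H = [[9, 9], [9, 9]]
Verify stationarity: grad f(x*) = H x* + g = (0, 0).
Eigenvalues of H: 0, 18.
H has a zero eigenvalue (singular; positive semidefinite but not definite), so H is neither positive definite, negative definite, nor indefinite. The second-order test alone is inconclusive -> degen.
(Indeed, f is constant along the null direction of H through x*, so x* is not a strict local extremum.)

degen


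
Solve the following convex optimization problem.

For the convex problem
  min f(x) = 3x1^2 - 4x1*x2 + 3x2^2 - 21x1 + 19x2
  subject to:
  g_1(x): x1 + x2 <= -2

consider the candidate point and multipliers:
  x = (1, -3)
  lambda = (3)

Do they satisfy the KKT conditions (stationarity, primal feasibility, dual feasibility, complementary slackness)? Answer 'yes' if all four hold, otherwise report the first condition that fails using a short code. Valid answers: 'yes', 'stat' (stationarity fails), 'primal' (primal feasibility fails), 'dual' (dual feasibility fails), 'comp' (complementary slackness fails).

Gradient of f: grad f(x) = Q x + c = (-3, -3)
Constraint values g_i(x) = a_i^T x - b_i:
  g_1((1, -3)) = 0
Stationarity residual: grad f(x) + sum_i lambda_i a_i = (0, 0)
  -> stationarity OK
Primal feasibility (all g_i <= 0): OK
Dual feasibility (all lambda_i >= 0): OK
Complementary slackness (lambda_i * g_i(x) = 0 for all i): OK

Verdict: yes, KKT holds.

yes


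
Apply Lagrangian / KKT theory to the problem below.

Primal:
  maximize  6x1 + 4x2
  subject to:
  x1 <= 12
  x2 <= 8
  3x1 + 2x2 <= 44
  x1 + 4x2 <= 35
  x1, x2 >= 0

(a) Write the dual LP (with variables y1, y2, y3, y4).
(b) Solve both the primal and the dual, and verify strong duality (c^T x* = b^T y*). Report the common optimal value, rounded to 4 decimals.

The standard primal-dual pair for 'max c^T x s.t. A x <= b, x >= 0' is:
  Dual:  min b^T y  s.t.  A^T y >= c,  y >= 0.

So the dual LP is:
  minimize  12y1 + 8y2 + 44y3 + 35y4
  subject to:
    y1 + 3y3 + y4 >= 6
    y2 + 2y3 + 4y4 >= 4
    y1, y2, y3, y4 >= 0

Solving the primal: x* = (12, 4).
  primal value c^T x* = 88.
Solving the dual: y* = (0, 0, 2, 0).
  dual value b^T y* = 88.
Strong duality: c^T x* = b^T y*. Confirmed.

88


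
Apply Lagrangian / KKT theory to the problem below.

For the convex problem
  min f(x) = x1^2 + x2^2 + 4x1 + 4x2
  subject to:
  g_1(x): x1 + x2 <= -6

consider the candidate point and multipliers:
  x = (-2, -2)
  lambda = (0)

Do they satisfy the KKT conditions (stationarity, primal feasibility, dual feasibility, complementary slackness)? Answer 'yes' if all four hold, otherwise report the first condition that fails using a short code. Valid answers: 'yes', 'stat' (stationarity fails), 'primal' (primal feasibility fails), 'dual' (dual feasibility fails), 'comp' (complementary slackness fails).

Gradient of f: grad f(x) = Q x + c = (0, 0)
Constraint values g_i(x) = a_i^T x - b_i:
  g_1((-2, -2)) = 2
Stationarity residual: grad f(x) + sum_i lambda_i a_i = (0, 0)
  -> stationarity OK
Primal feasibility (all g_i <= 0): FAILS
Dual feasibility (all lambda_i >= 0): OK
Complementary slackness (lambda_i * g_i(x) = 0 for all i): OK

Verdict: the first failing condition is primal_feasibility -> primal.

primal


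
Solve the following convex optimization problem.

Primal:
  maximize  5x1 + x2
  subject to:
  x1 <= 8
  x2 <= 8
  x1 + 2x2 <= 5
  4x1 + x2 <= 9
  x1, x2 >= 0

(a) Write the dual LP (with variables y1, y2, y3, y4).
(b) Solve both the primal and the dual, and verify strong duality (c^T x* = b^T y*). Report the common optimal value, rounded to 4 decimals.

The standard primal-dual pair for 'max c^T x s.t. A x <= b, x >= 0' is:
  Dual:  min b^T y  s.t.  A^T y >= c,  y >= 0.

So the dual LP is:
  minimize  8y1 + 8y2 + 5y3 + 9y4
  subject to:
    y1 + y3 + 4y4 >= 5
    y2 + 2y3 + y4 >= 1
    y1, y2, y3, y4 >= 0

Solving the primal: x* = (2.25, 0).
  primal value c^T x* = 11.25.
Solving the dual: y* = (0, 0, 0, 1.25).
  dual value b^T y* = 11.25.
Strong duality: c^T x* = b^T y*. Confirmed.

11.25


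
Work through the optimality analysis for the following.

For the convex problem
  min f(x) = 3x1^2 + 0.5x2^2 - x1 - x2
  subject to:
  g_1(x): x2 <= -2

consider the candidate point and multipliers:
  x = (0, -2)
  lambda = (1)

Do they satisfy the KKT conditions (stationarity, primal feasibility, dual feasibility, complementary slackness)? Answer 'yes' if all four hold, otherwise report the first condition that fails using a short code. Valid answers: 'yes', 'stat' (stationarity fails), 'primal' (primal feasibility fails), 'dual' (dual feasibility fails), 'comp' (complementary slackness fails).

Gradient of f: grad f(x) = Q x + c = (-1, -3)
Constraint values g_i(x) = a_i^T x - b_i:
  g_1((0, -2)) = 0
Stationarity residual: grad f(x) + sum_i lambda_i a_i = (-1, -2)
  -> stationarity FAILS
Primal feasibility (all g_i <= 0): OK
Dual feasibility (all lambda_i >= 0): OK
Complementary slackness (lambda_i * g_i(x) = 0 for all i): OK

Verdict: the first failing condition is stationarity -> stat.

stat


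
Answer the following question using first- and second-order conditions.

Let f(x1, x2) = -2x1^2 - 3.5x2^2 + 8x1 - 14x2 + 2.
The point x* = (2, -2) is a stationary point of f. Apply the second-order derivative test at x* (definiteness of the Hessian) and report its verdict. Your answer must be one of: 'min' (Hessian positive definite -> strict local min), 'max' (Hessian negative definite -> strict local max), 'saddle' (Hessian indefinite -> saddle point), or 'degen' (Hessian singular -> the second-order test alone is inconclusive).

Compute the Hessian H = grad^2 f:
  H = [[-4, 0], [0, -7]]
Verify stationarity: grad f(x*) = H x* + g = (0, 0).
Eigenvalues of H: -7, -4.
Both eigenvalues < 0, so H is negative definite -> x* is a strict local max.

max


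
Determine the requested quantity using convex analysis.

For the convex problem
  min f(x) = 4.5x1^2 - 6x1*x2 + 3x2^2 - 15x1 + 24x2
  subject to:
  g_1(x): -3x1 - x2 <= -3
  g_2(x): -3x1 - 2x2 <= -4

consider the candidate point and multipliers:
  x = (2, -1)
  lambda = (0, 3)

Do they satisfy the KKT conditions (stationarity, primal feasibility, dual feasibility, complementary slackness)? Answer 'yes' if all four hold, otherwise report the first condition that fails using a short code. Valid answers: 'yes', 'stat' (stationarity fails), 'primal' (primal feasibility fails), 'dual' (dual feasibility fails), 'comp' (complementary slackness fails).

Gradient of f: grad f(x) = Q x + c = (9, 6)
Constraint values g_i(x) = a_i^T x - b_i:
  g_1((2, -1)) = -2
  g_2((2, -1)) = 0
Stationarity residual: grad f(x) + sum_i lambda_i a_i = (0, 0)
  -> stationarity OK
Primal feasibility (all g_i <= 0): OK
Dual feasibility (all lambda_i >= 0): OK
Complementary slackness (lambda_i * g_i(x) = 0 for all i): OK

Verdict: yes, KKT holds.

yes


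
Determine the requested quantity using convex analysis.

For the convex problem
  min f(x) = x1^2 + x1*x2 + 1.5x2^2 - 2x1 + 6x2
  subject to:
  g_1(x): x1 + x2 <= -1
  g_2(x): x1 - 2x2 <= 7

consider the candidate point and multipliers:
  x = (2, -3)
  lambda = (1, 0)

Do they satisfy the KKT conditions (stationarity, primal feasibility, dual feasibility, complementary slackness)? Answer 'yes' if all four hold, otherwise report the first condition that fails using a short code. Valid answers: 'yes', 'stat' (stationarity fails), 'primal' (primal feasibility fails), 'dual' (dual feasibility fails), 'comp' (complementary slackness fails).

Gradient of f: grad f(x) = Q x + c = (-1, -1)
Constraint values g_i(x) = a_i^T x - b_i:
  g_1((2, -3)) = 0
  g_2((2, -3)) = 1
Stationarity residual: grad f(x) + sum_i lambda_i a_i = (0, 0)
  -> stationarity OK
Primal feasibility (all g_i <= 0): FAILS
Dual feasibility (all lambda_i >= 0): OK
Complementary slackness (lambda_i * g_i(x) = 0 for all i): OK

Verdict: the first failing condition is primal_feasibility -> primal.

primal


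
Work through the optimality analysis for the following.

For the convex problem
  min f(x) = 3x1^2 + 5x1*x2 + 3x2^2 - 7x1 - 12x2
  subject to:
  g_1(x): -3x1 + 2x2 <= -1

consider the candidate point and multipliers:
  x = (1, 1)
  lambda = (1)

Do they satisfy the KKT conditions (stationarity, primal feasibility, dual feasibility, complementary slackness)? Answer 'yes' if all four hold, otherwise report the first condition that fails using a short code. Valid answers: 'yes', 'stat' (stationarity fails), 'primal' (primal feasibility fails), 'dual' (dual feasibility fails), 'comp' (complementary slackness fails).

Gradient of f: grad f(x) = Q x + c = (4, -1)
Constraint values g_i(x) = a_i^T x - b_i:
  g_1((1, 1)) = 0
Stationarity residual: grad f(x) + sum_i lambda_i a_i = (1, 1)
  -> stationarity FAILS
Primal feasibility (all g_i <= 0): OK
Dual feasibility (all lambda_i >= 0): OK
Complementary slackness (lambda_i * g_i(x) = 0 for all i): OK

Verdict: the first failing condition is stationarity -> stat.

stat


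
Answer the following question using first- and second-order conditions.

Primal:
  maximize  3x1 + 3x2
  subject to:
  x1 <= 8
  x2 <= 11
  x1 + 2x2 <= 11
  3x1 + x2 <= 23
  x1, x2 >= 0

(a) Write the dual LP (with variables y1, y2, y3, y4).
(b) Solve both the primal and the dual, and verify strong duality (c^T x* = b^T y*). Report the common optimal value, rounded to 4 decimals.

The standard primal-dual pair for 'max c^T x s.t. A x <= b, x >= 0' is:
  Dual:  min b^T y  s.t.  A^T y >= c,  y >= 0.

So the dual LP is:
  minimize  8y1 + 11y2 + 11y3 + 23y4
  subject to:
    y1 + y3 + 3y4 >= 3
    y2 + 2y3 + y4 >= 3
    y1, y2, y3, y4 >= 0

Solving the primal: x* = (7, 2).
  primal value c^T x* = 27.
Solving the dual: y* = (0, 0, 1.2, 0.6).
  dual value b^T y* = 27.
Strong duality: c^T x* = b^T y*. Confirmed.

27


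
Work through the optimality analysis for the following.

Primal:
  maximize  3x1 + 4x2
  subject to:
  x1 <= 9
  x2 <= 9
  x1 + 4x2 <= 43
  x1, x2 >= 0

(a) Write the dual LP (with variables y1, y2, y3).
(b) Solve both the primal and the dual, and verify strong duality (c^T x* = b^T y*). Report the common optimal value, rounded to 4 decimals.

The standard primal-dual pair for 'max c^T x s.t. A x <= b, x >= 0' is:
  Dual:  min b^T y  s.t.  A^T y >= c,  y >= 0.

So the dual LP is:
  minimize  9y1 + 9y2 + 43y3
  subject to:
    y1 + y3 >= 3
    y2 + 4y3 >= 4
    y1, y2, y3 >= 0

Solving the primal: x* = (9, 8.5).
  primal value c^T x* = 61.
Solving the dual: y* = (2, 0, 1).
  dual value b^T y* = 61.
Strong duality: c^T x* = b^T y*. Confirmed.

61


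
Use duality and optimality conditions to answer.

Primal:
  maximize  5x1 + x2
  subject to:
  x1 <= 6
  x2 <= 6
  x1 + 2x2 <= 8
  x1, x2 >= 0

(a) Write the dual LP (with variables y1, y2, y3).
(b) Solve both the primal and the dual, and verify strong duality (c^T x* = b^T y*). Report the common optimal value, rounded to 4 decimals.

The standard primal-dual pair for 'max c^T x s.t. A x <= b, x >= 0' is:
  Dual:  min b^T y  s.t.  A^T y >= c,  y >= 0.

So the dual LP is:
  minimize  6y1 + 6y2 + 8y3
  subject to:
    y1 + y3 >= 5
    y2 + 2y3 >= 1
    y1, y2, y3 >= 0

Solving the primal: x* = (6, 1).
  primal value c^T x* = 31.
Solving the dual: y* = (4.5, 0, 0.5).
  dual value b^T y* = 31.
Strong duality: c^T x* = b^T y*. Confirmed.

31


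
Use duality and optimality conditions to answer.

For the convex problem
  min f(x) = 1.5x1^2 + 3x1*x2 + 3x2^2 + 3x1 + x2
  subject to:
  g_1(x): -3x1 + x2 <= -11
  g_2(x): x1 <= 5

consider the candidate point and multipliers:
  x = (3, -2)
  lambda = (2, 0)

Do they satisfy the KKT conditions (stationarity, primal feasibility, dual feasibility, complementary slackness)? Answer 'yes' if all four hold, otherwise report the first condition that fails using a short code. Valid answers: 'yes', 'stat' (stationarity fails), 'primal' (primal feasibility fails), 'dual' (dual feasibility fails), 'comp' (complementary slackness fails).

Gradient of f: grad f(x) = Q x + c = (6, -2)
Constraint values g_i(x) = a_i^T x - b_i:
  g_1((3, -2)) = 0
  g_2((3, -2)) = -2
Stationarity residual: grad f(x) + sum_i lambda_i a_i = (0, 0)
  -> stationarity OK
Primal feasibility (all g_i <= 0): OK
Dual feasibility (all lambda_i >= 0): OK
Complementary slackness (lambda_i * g_i(x) = 0 for all i): OK

Verdict: yes, KKT holds.

yes


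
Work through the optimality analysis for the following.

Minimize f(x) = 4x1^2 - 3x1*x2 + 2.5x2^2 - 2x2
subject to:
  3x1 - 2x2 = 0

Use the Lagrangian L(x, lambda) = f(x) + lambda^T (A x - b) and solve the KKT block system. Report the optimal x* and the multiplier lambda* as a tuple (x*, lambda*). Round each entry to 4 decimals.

Form the Lagrangian:
  L(x, lambda) = (1/2) x^T Q x + c^T x + lambda^T (A x - b)
Stationarity (grad_x L = 0): Q x + c + A^T lambda = 0.
Primal feasibility: A x = b.

This gives the KKT block system:
  [ Q   A^T ] [ x     ]   [-c ]
  [ A    0  ] [ lambda ] = [ b ]

Solving the linear system:
  x*      = (0.2927, 0.439)
  lambda* = (-0.3415)
  f(x*)   = -0.439

x* = (0.2927, 0.439), lambda* = (-0.3415)


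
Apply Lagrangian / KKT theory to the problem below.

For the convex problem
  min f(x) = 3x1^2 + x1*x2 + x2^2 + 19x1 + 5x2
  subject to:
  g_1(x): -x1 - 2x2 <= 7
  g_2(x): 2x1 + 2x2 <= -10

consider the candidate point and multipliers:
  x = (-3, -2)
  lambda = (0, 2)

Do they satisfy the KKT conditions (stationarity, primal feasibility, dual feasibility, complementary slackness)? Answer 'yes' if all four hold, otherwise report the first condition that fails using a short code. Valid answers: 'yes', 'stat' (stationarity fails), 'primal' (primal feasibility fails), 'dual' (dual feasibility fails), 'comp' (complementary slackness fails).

Gradient of f: grad f(x) = Q x + c = (-1, -2)
Constraint values g_i(x) = a_i^T x - b_i:
  g_1((-3, -2)) = 0
  g_2((-3, -2)) = 0
Stationarity residual: grad f(x) + sum_i lambda_i a_i = (3, 2)
  -> stationarity FAILS
Primal feasibility (all g_i <= 0): OK
Dual feasibility (all lambda_i >= 0): OK
Complementary slackness (lambda_i * g_i(x) = 0 for all i): OK

Verdict: the first failing condition is stationarity -> stat.

stat


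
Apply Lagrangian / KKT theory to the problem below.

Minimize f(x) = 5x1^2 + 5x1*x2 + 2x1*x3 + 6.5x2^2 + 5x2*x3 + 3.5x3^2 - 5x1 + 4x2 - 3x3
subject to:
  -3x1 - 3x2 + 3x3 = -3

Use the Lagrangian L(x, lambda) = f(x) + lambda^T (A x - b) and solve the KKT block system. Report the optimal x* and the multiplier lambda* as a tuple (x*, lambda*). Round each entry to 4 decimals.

Form the Lagrangian:
  L(x, lambda) = (1/2) x^T Q x + c^T x + lambda^T (A x - b)
Stationarity (grad_x L = 0): Q x + c + A^T lambda = 0.
Primal feasibility: A x = b.

This gives the KKT block system:
  [ Q   A^T ] [ x     ]   [-c ]
  [ A    0  ] [ lambda ] = [ b ]

Solving the linear system:
  x*      = (1.119, -0.342, -0.223)
  lambda* = (1.3445)
  f(x*)   = -1.1301

x* = (1.119, -0.342, -0.223), lambda* = (1.3445)


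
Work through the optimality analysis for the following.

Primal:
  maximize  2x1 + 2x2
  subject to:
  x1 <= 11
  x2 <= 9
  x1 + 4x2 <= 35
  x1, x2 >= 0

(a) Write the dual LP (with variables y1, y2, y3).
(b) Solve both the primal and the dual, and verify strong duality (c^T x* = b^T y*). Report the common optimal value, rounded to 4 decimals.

The standard primal-dual pair for 'max c^T x s.t. A x <= b, x >= 0' is:
  Dual:  min b^T y  s.t.  A^T y >= c,  y >= 0.

So the dual LP is:
  minimize  11y1 + 9y2 + 35y3
  subject to:
    y1 + y3 >= 2
    y2 + 4y3 >= 2
    y1, y2, y3 >= 0

Solving the primal: x* = (11, 6).
  primal value c^T x* = 34.
Solving the dual: y* = (1.5, 0, 0.5).
  dual value b^T y* = 34.
Strong duality: c^T x* = b^T y*. Confirmed.

34


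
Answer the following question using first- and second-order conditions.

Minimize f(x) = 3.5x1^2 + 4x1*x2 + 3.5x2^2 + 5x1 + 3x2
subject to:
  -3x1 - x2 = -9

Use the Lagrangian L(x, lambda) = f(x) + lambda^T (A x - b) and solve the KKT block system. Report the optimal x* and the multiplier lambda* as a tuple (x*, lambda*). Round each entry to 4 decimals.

Form the Lagrangian:
  L(x, lambda) = (1/2) x^T Q x + c^T x + lambda^T (A x - b)
Stationarity (grad_x L = 0): Q x + c + A^T lambda = 0.
Primal feasibility: A x = b.

This gives the KKT block system:
  [ Q   A^T ] [ x     ]   [-c ]
  [ A    0  ] [ lambda ] = [ b ]

Solving the linear system:
  x*      = (3.413, -1.2391)
  lambda* = (7.9783)
  f(x*)   = 42.5761

x* = (3.413, -1.2391), lambda* = (7.9783)


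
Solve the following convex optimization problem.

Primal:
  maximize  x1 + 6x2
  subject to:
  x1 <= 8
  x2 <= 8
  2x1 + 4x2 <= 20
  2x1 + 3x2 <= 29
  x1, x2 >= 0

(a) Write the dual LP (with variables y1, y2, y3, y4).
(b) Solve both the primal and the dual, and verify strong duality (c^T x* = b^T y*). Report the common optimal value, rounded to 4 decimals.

The standard primal-dual pair for 'max c^T x s.t. A x <= b, x >= 0' is:
  Dual:  min b^T y  s.t.  A^T y >= c,  y >= 0.

So the dual LP is:
  minimize  8y1 + 8y2 + 20y3 + 29y4
  subject to:
    y1 + 2y3 + 2y4 >= 1
    y2 + 4y3 + 3y4 >= 6
    y1, y2, y3, y4 >= 0

Solving the primal: x* = (0, 5).
  primal value c^T x* = 30.
Solving the dual: y* = (0, 0, 1.5, 0).
  dual value b^T y* = 30.
Strong duality: c^T x* = b^T y*. Confirmed.

30
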